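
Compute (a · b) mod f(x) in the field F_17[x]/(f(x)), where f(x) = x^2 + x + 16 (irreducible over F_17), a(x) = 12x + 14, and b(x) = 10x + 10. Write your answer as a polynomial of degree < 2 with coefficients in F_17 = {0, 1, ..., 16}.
a · b ≡ 4x + 5 (mod f(x))

Multiply in F_17[x]: a(x)·b(x) = (12x + 14)·(10x + 10) = x^2 + 5x + 4. This has degree ≥ 2, so divide by f(x) over F_17: x^2 + 5x + 4 = (1)·(x^2 + x + 16) + (4x + 5). Hence a·b ≡ 4x + 5 (mod f). (F_17[x]/(f) is a field with 17^2 = 289 elements since f is irreducible of degree 2.)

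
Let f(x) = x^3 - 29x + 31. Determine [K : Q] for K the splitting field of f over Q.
[K : Q] = 6

By the rational root test, any rational root of the monic integer polynomial f(x) = x^3 - 29x + 31 must be an integer dividing the constant term 31, i.e. one of ±{1, 31}. Evaluating: f(1) = 3, f(-1) = 59, f(31) = 28923, f(-31) = -28861; none is 0, so f has no rational root and is therefore irreducible over Q (a cubic with no linear factor over a field is irreducible). For an irreducible cubic, the Galois group is A_3 or S_3 according as the discriminant disc(f) = -4a^3 - 27b^2 = -4·(-29)^3 - 27·(31)^2 = 71609 is or is not a square in Q. Here disc(f) = 71609 is not a perfect square in Q, so the Galois group of f over Q is not contained in A_3 and must be all of S_3. The splitting field has degree |S_3| = 6 over Q, so [K : Q] = 6.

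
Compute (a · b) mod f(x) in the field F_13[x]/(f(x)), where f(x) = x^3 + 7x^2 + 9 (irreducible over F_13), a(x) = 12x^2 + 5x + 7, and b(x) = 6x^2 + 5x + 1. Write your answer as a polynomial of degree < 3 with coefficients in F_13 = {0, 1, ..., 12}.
a · b ≡ 3x + 2 (mod f(x))

Multiply in F_13[x]: a(x)·b(x) = (12x^2 + 5x + 7)·(6x^2 + 5x + 1) = 7x^4 + 12x^3 + x^2 + x + 7. This has degree ≥ 3, so divide by f(x) over F_13: 7x^4 + 12x^3 + x^2 + x + 7 = (7x + 2)·(x^3 + 7x^2 + 9) + (3x + 2). Hence a·b ≡ 3x + 2 (mod f). (F_13[x]/(f) is a field with 13^3 = 2197 elements since f is irreducible of degree 3.)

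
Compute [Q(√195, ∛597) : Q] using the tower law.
[Q(√195, ∛597) : Q] = 6

Let L = Q(√195, ∛597). Since Q(√195) ⊂ L and [Q(√195):Q] = 2, the tower law gives 2 | [L:Q]. Likewise Q(∛597) ⊂ L with [Q(∛597):Q] = 3 (because 597 is not a perfect cube), so 3 | [L:Q]. As gcd(2,3) = 1, [L:Q] is divisible by 6. Conversely L is generated over Q by √195 and ∛597, so [L:Q] ≤ 2·3 = 6. Therefore [Q(√195, ∛597) : Q] = 6.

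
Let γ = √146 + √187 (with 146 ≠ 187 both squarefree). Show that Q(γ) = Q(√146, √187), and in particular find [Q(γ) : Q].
[Q(γ) : Q] = 4 (equivalently, Q(γ) = Q(√146, √187))

Obviously Q(γ) ⊆ Q(√146, √187), and [Q(√146, √187):Q] = 4 (since 146, 187 are distinct squarefree integers > 1 with 27302 not a perfect square). To show equality we compute the minimal polynomial of γ. From γ = √146 + √187: γ^2 = 146 + 2√(27302) + 187 = 333 + 2√(27302), so γ^2 - 333 = 2√(27302); squaring, (γ^2 - 333)^2 = 4·27302, i.e. γ^4 - 666γ^2 + 110889 - 109208 = 0, i.e. γ^4 - 666γ^2 + 1681 = 0. So γ is a root of x^4 - 666x^2 + 1681. This polynomial is irreducible over Q: it has no rational root (each ±√146 ± √187 is irrational), and any factorization into two quadratics over Q would force √(27302) ∈ Q (pairing opposite roots) or √146, √187 ∈ Q (other pairings), all impossible. Hence [Q(γ):Q] = 4 = [Q(√146, √187):Q], so Q(γ) = Q(√146, √187).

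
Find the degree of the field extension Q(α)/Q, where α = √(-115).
[Q(α):Q] = 2

[Q(α):Q] equals the degree of the minimal polynomial of α. Here α^2 = -115 and x^2 + 115 is irreducible (d = -115 is squarefree, ≠ 1, hence not a square), so deg(m_α) = 2. Thus [Q(α):Q] = 2.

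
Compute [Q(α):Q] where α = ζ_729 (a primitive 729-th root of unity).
[Q(α):Q] = 486

The minimal polynomial of ζ_729 over Q is the 729-th cyclotomic polynomial Φ_729(x), which is irreducible over Q and has degree φ(729) = 486. Hence [Q(α):Q] = φ(729) = 486.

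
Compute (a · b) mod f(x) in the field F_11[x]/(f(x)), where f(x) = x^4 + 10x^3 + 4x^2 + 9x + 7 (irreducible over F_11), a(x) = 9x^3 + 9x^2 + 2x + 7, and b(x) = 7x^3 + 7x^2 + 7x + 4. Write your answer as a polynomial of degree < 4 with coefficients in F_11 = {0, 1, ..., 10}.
a · b ≡ 5x^3 + 3x^2 + 10x + 6 (mod f(x))

Multiply in F_11[x]: a(x)·b(x) = (9x^3 + 9x^2 + 2x + 7)·(7x^3 + 7x^2 + 7x + 4) = 8x^6 + 5x^5 + 8x^4 + 8x^3 + 2x + 6. This has degree ≥ 4, so divide by f(x) over F_11: 8x^6 + 5x^5 + 8x^4 + 8x^3 + 2x + 6 = (8x^2 + 2x)·(x^4 + 10x^3 + 4x^2 + 9x + 7) + (5x^3 + 3x^2 + 10x + 6). Hence a·b ≡ 5x^3 + 3x^2 + 10x + 6 (mod f). (F_11[x]/(f) is a field with 11^4 = 14641 elements since f is irreducible of degree 4.)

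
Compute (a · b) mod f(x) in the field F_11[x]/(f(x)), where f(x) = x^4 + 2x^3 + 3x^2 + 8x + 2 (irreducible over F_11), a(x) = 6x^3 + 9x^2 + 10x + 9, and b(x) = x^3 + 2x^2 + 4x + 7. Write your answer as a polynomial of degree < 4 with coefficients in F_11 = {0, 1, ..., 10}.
a · b ≡ 4x + 9 (mod f(x))

Multiply in F_11[x]: a(x)·b(x) = (6x^3 + 9x^2 + 10x + 9)·(x^3 + 2x^2 + 4x + 7) = 6x^6 + 10x^5 + 8x^4 + 8x^3 + 7x + 8. This has degree ≥ 4, so divide by f(x) over F_11: 6x^6 + 10x^5 + 8x^4 + 8x^3 + 7x + 8 = (6x^2 + 9x + 5)·(x^4 + 2x^3 + 3x^2 + 8x + 2) + (4x + 9). Hence a·b ≡ 4x + 9 (mod f). (F_11[x]/(f) is a field with 11^4 = 14641 elements since f is irreducible of degree 4.)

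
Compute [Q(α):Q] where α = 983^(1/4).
[Q(α):Q] = 4

α is a root of x^4 - 983. By Eisenstein's criterion at the prime p = 983 (which divides the constant term 983 but p^2 = 966289 does not, since 983 is squarefree), x^4 - 983 is irreducible over Q. Hence [Q(α):Q] = 4.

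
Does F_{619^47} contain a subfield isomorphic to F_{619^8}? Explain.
No: F_{619^8} is not a subfield of F_{619^47}

F_{p^m} embeds in F_{p^n} iff m | n. Here 8 ∤ 47 (since 47 = 5·8 + 7 with remainder 7 ≠ 0), so F_{619^8} is not a subfield of F_{619^47}. Equivalently: if it were, the tower law would give 8 = [F_{619^8}:F_619] dividing [F_{619^47}:F_619] = 47, contradiction.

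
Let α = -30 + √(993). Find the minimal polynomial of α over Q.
m_α(x) = x^2 + 60x - 93

From α + 30 = √(993), squaring gives (α + 30)^2 = 993, i.e. α^2 + 60α + 900 = 993, so α^2 + 60α - 93 = 0. The discriminant of x^2 + 60x - 93 is (60)^2 - 4·(-93) = 3600 + 372 = 3972, and 4·(993) is not a perfect square in Q since 993 is squarefree and ≠ 1. Hence x^2 + 60x - 93 is irreducible over Q and is the minimal polynomial of α.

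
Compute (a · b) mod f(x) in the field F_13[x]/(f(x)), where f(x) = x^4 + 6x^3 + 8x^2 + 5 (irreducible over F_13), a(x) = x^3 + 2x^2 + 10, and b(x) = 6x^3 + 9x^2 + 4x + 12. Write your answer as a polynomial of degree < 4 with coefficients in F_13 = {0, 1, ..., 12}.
a · b ≡ 11x^3 + x^2 + 11x + 8 (mod f(x))

Multiply in F_13[x]: a(x)·b(x) = (x^3 + 2x^2 + 10)·(6x^3 + 9x^2 + 4x + 12) = 6x^6 + 8x^5 + 9x^4 + 2x^3 + 10x^2 + x + 3. This has degree ≥ 4, so divide by f(x) over F_13: 6x^6 + 8x^5 + 9x^4 + 2x^3 + 10x^2 + x + 3 = (6x^2 + 11x + 12)·(x^4 + 6x^3 + 8x^2 + 5) + (11x^3 + x^2 + 11x + 8). Hence a·b ≡ 11x^3 + x^2 + 11x + 8 (mod f). (F_13[x]/(f) is a field with 13^4 = 28561 elements since f is irreducible of degree 4.)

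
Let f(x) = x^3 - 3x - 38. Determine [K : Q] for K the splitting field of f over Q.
[K : Q] = 6

By the rational root test, any rational root of the monic integer polynomial f(x) = x^3 - 3x - 38 must be an integer dividing the constant term -38, i.e. one of ±{1, 2, 19, 38}. Evaluating: f(1) = -40, f(-1) = -36, f(2) = -36, f(-2) = -40, f(19) = 6764, f(-19) = -6840, f(38) = 54720, f(-38) = -54796; none is 0, so f has no rational root and is therefore irreducible over Q (a cubic with no linear factor over a field is irreducible). For an irreducible cubic, the Galois group is A_3 or S_3 according as the discriminant disc(f) = -4a^3 - 27b^2 = -4·(-3)^3 - 27·(-38)^2 = -38880 is or is not a square in Q. Here disc(f) = -38880 is not a perfect square in Q, so the Galois group of f over Q is not contained in A_3 and must be all of S_3. The splitting field has degree |S_3| = 6 over Q, so [K : Q] = 6.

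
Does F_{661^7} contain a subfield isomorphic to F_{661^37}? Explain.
No: F_{661^37} is not a subfield of F_{661^7}

F_{p^m} embeds in F_{p^n} iff m | n. Here 37 ∤ 7 (since 7 = 0·37 + 7 with remainder 7 ≠ 0), so F_{661^37} is not a subfield of F_{661^7}. Equivalently: if it were, the tower law would give 37 = [F_{661^37}:F_661] dividing [F_{661^7}:F_661] = 7, contradiction.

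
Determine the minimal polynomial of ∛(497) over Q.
m_α(x) = x^3 - 497

α satisfies α^3 = 497, so x^3 - 497 annihilates α. By the rational root test, a rational root p/q (in lowest terms) of x^3 - 497 would satisfy p^3 = 497 q^3, forcing q = 1 and p^3 = 497; but 497 is not a perfect cube, contradiction. A monic cubic over Q with no rational root is irreducible (any nontrivial factorization would include a linear factor). Hence x^3 - 497 is the minimal polynomial of α, and in particular [Q(α):Q] = 3.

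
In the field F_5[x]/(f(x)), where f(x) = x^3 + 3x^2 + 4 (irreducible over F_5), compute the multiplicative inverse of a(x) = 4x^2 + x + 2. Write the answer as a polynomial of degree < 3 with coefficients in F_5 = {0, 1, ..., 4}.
a(x)^(-1) ≡ x^2 + x + 4 (mod f(x))

Since f is irreducible over F_5, F_5[x]/(f) is a field and a(x) ≠ 0 has an inverse. Apply the extended Euclidean algorithm to f(x) and a(x) in F_5[x]: f(x) = (4x + 1)·a(x) + (x + 2);  a(x) = (4x + 3)·(x + 2) + (1). The last nonzero remainder is the constant 1 = gcd(f, a) in F_5. Back-substituting through the division chain expresses 1 = s(x)·a(x) + t(x)·f(x) with s(x) ≡ x^2 + x + 4 (mod f), so a(x)^(-1) ≡ s(x) = x^2 + x + 4 (mod f). Check: (4x^2 + x + 2)·(x^2 + x + 4) = 4x^4 + 4x^2 + x + 3 ≡ 1 (mod x^3 + 3x^2 + 4).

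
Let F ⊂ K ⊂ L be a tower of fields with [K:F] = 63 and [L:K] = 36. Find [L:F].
[L:F] = 2268

The tower law says that for any tower of field extensions F ⊂ K ⊂ L with finite degrees, [L:F] = [L:K] · [K:F]. Here this gives [L:F] = 36 · 63 = 2268.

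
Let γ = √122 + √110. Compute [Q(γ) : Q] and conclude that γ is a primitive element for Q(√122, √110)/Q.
[Q(γ) : Q] = 4 (equivalently, Q(γ) = Q(√122, √110))

Obviously Q(γ) ⊆ Q(√122, √110), and [Q(√122, √110):Q] = 4 (since 122, 110 are distinct squarefree integers > 1 with 13420 not a perfect square). To show equality we compute the minimal polynomial of γ. From γ = √122 + √110: γ^2 = 122 + 2√(13420) + 110 = 232 + 2√(13420), so γ^2 - 232 = 2√(13420); squaring, (γ^2 - 232)^2 = 4·13420, i.e. γ^4 - 464γ^2 + 53824 - 53680 = 0, i.e. γ^4 - 464γ^2 + 144 = 0. So γ is a root of x^4 - 464x^2 + 144. This polynomial is irreducible over Q: it has no rational root (each ±√122 ± √110 is irrational), and any factorization into two quadratics over Q would force √(13420) ∈ Q (pairing opposite roots) or √122, √110 ∈ Q (other pairings), all impossible. Hence [Q(γ):Q] = 4 = [Q(√122, √110):Q], so Q(γ) = Q(√122, √110).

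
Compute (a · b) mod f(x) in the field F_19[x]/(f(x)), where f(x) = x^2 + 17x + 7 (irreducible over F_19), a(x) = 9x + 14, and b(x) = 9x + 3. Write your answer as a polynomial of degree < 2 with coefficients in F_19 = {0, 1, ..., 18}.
a · b ≡ 11x + 7 (mod f(x))

Multiply in F_19[x]: a(x)·b(x) = (9x + 14)·(9x + 3) = 5x^2 + x + 4. This has degree ≥ 2, so divide by f(x) over F_19: 5x^2 + x + 4 = (5)·(x^2 + 17x + 7) + (11x + 7). Hence a·b ≡ 11x + 7 (mod f). (F_19[x]/(f) is a field with 19^2 = 361 elements since f is irreducible of degree 2.)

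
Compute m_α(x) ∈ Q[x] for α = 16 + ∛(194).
m_α(x) = x^3 - 48x^2 + 768x - 4290

Set β = α - 16 = ∛(194), so β^3 = 194. Then (α - 16)^3 - 194 = 0, i.e. α is a root of g(x) = (x - 16)^3 - 194 = x^3 - 48x^2 + 768x - 4290. Since g(x) = h(x - 16) where h(x) = x^3 - 194, and h is irreducible over Q (because 194 is not a perfect cube, so h has no rational root, and a monic cubic with no rational root is irreducible), g is also irreducible (irreducibility is preserved under the substitution x → x - 16). Hence m_α(x) = x^3 - 48x^2 + 768x - 4290.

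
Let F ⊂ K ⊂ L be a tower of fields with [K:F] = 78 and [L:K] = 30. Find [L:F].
[L:F] = 2340

The tower law says that for any tower of field extensions F ⊂ K ⊂ L with finite degrees, [L:F] = [L:K] · [K:F]. Here this gives [L:F] = 30 · 78 = 2340.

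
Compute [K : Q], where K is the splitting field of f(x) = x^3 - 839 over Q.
[K : Q] = 6

The roots of x^3 - 839 are ∛839, ω∛839, ω^2∛839 where ω = e^(2πi/3) is a primitive cube root of unity, so K = Q(∛839, ω). Now [Q(∛839):Q] = 3 (since 839 is not a perfect cube, x^3 - 839 is irreducible) and [Q(ω):Q] = 2. Both 2 and 3 divide [K:Q], and [K:Q] ≤ 3·2 = 6, so [K:Q] = 6. (Equivalently: Q(∛839) ⊂ R but ω ∉ R, so [K : Q(∛839)] = 2.)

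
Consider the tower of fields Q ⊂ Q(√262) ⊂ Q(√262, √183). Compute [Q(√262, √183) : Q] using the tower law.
[Q(√262, √183) : Q] = 4

[Q(√262):Q] = 2 (min poly x^2 - 262, irreducible since 262 is squarefree > 1). For the top step, suppose √183 ∈ Q(√262), say √183 = c + d√262 with c, d ∈ Q. Squaring: 183 = c^2 + 262d^2 + 2cd√262. Since √262 ∉ Q this forces 2cd = 0. If d = 0 then √183 = c ∈ Q, contradicting 183 squarefree > 1. If c = 0 then 183 = 262d^2, so 262·183 = (262d)^2 is a perfect square in Q — but 262·183 = 47946 is not a perfect square (since 262 and 183 are distinct squarefree integers). Contradiction. Hence √183 ∉ Q(√262), so x^2 - 183 stays irreducible over Q(√262) and [Q(√262, √183) : Q(√262)] = 2. By the tower law, [Q(√262, √183) : Q] = 2 · 2 = 4.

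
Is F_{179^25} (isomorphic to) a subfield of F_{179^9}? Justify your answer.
No: F_{179^25} is not a subfield of F_{179^9}

F_{p^m} embeds in F_{p^n} iff m | n. Here 25 ∤ 9 (since 9 = 0·25 + 9 with remainder 9 ≠ 0), so F_{179^25} is not a subfield of F_{179^9}. Equivalently: if it were, the tower law would give 25 = [F_{179^25}:F_179] dividing [F_{179^9}:F_179] = 9, contradiction.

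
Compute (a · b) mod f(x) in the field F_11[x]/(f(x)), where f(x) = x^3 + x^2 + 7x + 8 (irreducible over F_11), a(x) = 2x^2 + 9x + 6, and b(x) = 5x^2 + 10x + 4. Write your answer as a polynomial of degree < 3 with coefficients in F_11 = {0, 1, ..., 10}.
a · b ≡ 3x^2 + 5x + 2 (mod f(x))

Multiply in F_11[x]: a(x)·b(x) = (2x^2 + 9x + 6)·(5x^2 + 10x + 4) = 10x^4 + 10x^3 + 7x^2 + 8x + 2. This has degree ≥ 3, so divide by f(x) over F_11: 10x^4 + 10x^3 + 7x^2 + 8x + 2 = (10x)·(x^3 + x^2 + 7x + 8) + (3x^2 + 5x + 2). Hence a·b ≡ 3x^2 + 5x + 2 (mod f). (F_11[x]/(f) is a field with 11^3 = 1331 elements since f is irreducible of degree 3.)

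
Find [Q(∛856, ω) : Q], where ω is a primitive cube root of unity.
[Q(∛856, ω) : Q] = 6

[Q(∛856):Q] = 3 (min poly x^3 - 856, irreducible since 856 is not a perfect cube). [Q(ω):Q] = 2 (min poly x^2 + x + 1). Since Q(∛856) ⊂ R and ω ∉ R, we have ω ∉ Q(∛856), so x^2 + x + 1 remains irreducible over Q(∛856) and [Q(∛856, ω) : Q(∛856)] = 2. By the tower law, [Q(∛856, ω) : Q] = 3 · 2 = 6. (In fact Q(∛856, ω) is the splitting field of x^3 - 856 over Q.)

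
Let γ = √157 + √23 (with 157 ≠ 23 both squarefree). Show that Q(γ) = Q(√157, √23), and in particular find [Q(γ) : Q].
[Q(γ) : Q] = 4 (equivalently, Q(γ) = Q(√157, √23))

Obviously Q(γ) ⊆ Q(√157, √23), and [Q(√157, √23):Q] = 4 (since 157, 23 are distinct squarefree integers > 1 with 3611 not a perfect square). To show equality we compute the minimal polynomial of γ. From γ = √157 + √23: γ^2 = 157 + 2√(3611) + 23 = 180 + 2√(3611), so γ^2 - 180 = 2√(3611); squaring, (γ^2 - 180)^2 = 4·3611, i.e. γ^4 - 360γ^2 + 32400 - 14444 = 0, i.e. γ^4 - 360γ^2 + 17956 = 0. So γ is a root of x^4 - 360x^2 + 17956. This polynomial is irreducible over Q: it has no rational root (each ±√157 ± √23 is irrational), and any factorization into two quadratics over Q would force √(3611) ∈ Q (pairing opposite roots) or √157, √23 ∈ Q (other pairings), all impossible. Hence [Q(γ):Q] = 4 = [Q(√157, √23):Q], so Q(γ) = Q(√157, √23).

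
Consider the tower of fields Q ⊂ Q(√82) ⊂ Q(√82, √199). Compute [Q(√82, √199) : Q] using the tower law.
[Q(√82, √199) : Q] = 4

[Q(√82):Q] = 2 (min poly x^2 - 82, irreducible since 82 is squarefree > 1). For the top step, suppose √199 ∈ Q(√82), say √199 = c + d√82 with c, d ∈ Q. Squaring: 199 = c^2 + 82d^2 + 2cd√82. Since √82 ∉ Q this forces 2cd = 0. If d = 0 then √199 = c ∈ Q, contradicting 199 squarefree > 1. If c = 0 then 199 = 82d^2, so 82·199 = (82d)^2 is a perfect square in Q — but 82·199 = 16318 is not a perfect square (since 82 and 199 are distinct squarefree integers). Contradiction. Hence √199 ∉ Q(√82), so x^2 - 199 stays irreducible over Q(√82) and [Q(√82, √199) : Q(√82)] = 2. By the tower law, [Q(√82, √199) : Q] = 2 · 2 = 4.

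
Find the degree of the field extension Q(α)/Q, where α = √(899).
[Q(α):Q] = 2

[Q(α):Q] equals the degree of the minimal polynomial of α. Here α^2 = 899 and x^2 - 899 is irreducible (d = 899 is squarefree, ≠ 1, hence not a square), so deg(m_α) = 2. Thus [Q(α):Q] = 2.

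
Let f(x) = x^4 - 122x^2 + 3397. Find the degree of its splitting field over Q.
[K : Q] = 4

Solving the quadratic in x^2: x^2 = (122 ± √(122^2 - 4·3397))/2 = (122 ± √1296)/2 = (122 ± 36)/2, giving x^2 = 79 or x^2 = 43. So f(x) = (x^2 - 79)(x^2 - 43) and the roots of f are ±√79, ±√43. Hence the splitting field is K = Q(√79, √43). Since 79 and 43 are distinct squarefree integers > 1, their product 3397 is not a perfect square, so √43 ∉ Q(√79). By the tower law [K:Q] = [Q(√79,√43):Q(√79)] · [Q(√79):Q] = 2 · 2 = 4.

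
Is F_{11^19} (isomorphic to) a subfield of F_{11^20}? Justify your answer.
No: F_{11^19} is not a subfield of F_{11^20}

F_{p^m} embeds in F_{p^n} iff m | n. Here 19 ∤ 20 (since 20 = 1·19 + 1 with remainder 1 ≠ 0), so F_{11^19} is not a subfield of F_{11^20}. Equivalently: if it were, the tower law would give 19 = [F_{11^19}:F_11] dividing [F_{11^20}:F_11] = 20, contradiction.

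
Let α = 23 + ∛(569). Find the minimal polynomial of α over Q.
m_α(x) = x^3 - 69x^2 + 1587x - 12736

Set β = α - 23 = ∛(569), so β^3 = 569. Then (α - 23)^3 - 569 = 0, i.e. α is a root of g(x) = (x - 23)^3 - 569 = x^3 - 69x^2 + 1587x - 12736. Since g(x) = h(x - 23) where h(x) = x^3 - 569, and h is irreducible over Q (because 569 is not a perfect cube, so h has no rational root, and a monic cubic with no rational root is irreducible), g is also irreducible (irreducibility is preserved under the substitution x → x - 23). Hence m_α(x) = x^3 - 69x^2 + 1587x - 12736.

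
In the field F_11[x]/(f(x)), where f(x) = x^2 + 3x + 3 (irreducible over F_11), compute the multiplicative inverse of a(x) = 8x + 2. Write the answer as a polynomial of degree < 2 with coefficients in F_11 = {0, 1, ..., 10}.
a(x)^(-1) ≡ 5x (mod f(x))

Since f is irreducible over F_11, F_11[x]/(f) is a field and a(x) ≠ 0 has an inverse. Apply the extended Euclidean algorithm to f(x) and a(x) in F_11[x]: f(x) = (7x)·a(x) + (3). The last nonzero remainder is the constant 3 = gcd(f, a) in F_11. Back-substituting through the division chain expresses 3 = s(x)·a(x) + t(x)·f(x) with s(x) ≡ 4x (mod f), so (4x)·a(x) ≡ 3 (mod f). Multiplying by 3^(-1) ≡ 4 in F_11 gives a(x)^(-1) ≡ 4·(4x) ≡ 5x (mod f). Check: (8x + 2)·(5x) = 7x^2 + 10x ≡ 1 (mod x^2 + 3x + 3).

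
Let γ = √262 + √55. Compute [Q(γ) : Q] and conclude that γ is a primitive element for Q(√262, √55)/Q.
[Q(γ) : Q] = 4 (equivalently, Q(γ) = Q(√262, √55))

Obviously Q(γ) ⊆ Q(√262, √55), and [Q(√262, √55):Q] = 4 (since 262, 55 are distinct squarefree integers > 1 with 14410 not a perfect square). To show equality we compute the minimal polynomial of γ. From γ = √262 + √55: γ^2 = 262 + 2√(14410) + 55 = 317 + 2√(14410), so γ^2 - 317 = 2√(14410); squaring, (γ^2 - 317)^2 = 4·14410, i.e. γ^4 - 634γ^2 + 100489 - 57640 = 0, i.e. γ^4 - 634γ^2 + 42849 = 0. So γ is a root of x^4 - 634x^2 + 42849. This polynomial is irreducible over Q: it has no rational root (each ±√262 ± √55 is irrational), and any factorization into two quadratics over Q would force √(14410) ∈ Q (pairing opposite roots) or √262, √55 ∈ Q (other pairings), all impossible. Hence [Q(γ):Q] = 4 = [Q(√262, √55):Q], so Q(γ) = Q(√262, √55).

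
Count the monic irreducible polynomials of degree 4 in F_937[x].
There are 192707171748 monic irreducible polynomials of degree 4 over F_937

Each element of F_{937^4} that lies in no proper subfield is a root of exactly one monic irreducible of degree 4 over F_937, and each such polynomial has 4 distinct roots in F_{937^4}. By Möbius inversion the count is N_937(4) = (1/4) Σ_{d|4} μ(4/d) · 937^d = (1/4)(μ(4)·937^1 + μ(2)·937^2 + μ(1)·937^4) = 770828686992/4 = 192707171748.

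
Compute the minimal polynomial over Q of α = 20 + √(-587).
m_α(x) = x^2 - 40x + 987

From α - 20 = √(-587), squaring gives (α - 20)^2 = -587, i.e. α^2 - 40α + 400 = -587, so α^2 - 40α + 987 = 0. The discriminant of x^2 - 40x + 987 is (-40)^2 - 4·(987) = 1600 - 3948 = -2348, and 4·(-587) is not a perfect square in Q since -587 is squarefree and ≠ 1. Hence x^2 - 40x + 987 is irreducible over Q and is the minimal polynomial of α.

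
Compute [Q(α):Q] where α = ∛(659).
[Q(α):Q] = 3

The minimal polynomial of α is x^3 - 659, irreducible over Q since 659 is not a perfect cube (so x^3 - 659 has no rational root). Hence [Q(α):Q] = deg(m_α) = 3.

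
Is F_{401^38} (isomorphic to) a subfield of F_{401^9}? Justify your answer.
No: F_{401^38} is not a subfield of F_{401^9}

F_{p^m} embeds in F_{p^n} iff m | n. Here 38 ∤ 9 (since 9 = 0·38 + 9 with remainder 9 ≠ 0), so F_{401^38} is not a subfield of F_{401^9}. Equivalently: if it were, the tower law would give 38 = [F_{401^38}:F_401] dividing [F_{401^9}:F_401] = 9, contradiction.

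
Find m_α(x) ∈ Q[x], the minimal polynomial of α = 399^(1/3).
m_α(x) = x^3 - 399

α satisfies α^3 = 399, so x^3 - 399 annihilates α. By the rational root test, a rational root p/q (in lowest terms) of x^3 - 399 would satisfy p^3 = 399 q^3, forcing q = 1 and p^3 = 399; but 399 is not a perfect cube, contradiction. A monic cubic over Q with no rational root is irreducible (any nontrivial factorization would include a linear factor). Hence x^3 - 399 is the minimal polynomial of α, and in particular [Q(α):Q] = 3.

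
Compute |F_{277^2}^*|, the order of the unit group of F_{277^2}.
|F_{277^2}^*| = 76728

F_{277^2} has 277^2 = 76729 elements; its multiplicative group consists of all nonzero elements, so |F_{277^2}^*| = 76729 - 1 = 76728. (It is cyclic since any finite subgroup of the multiplicative group of a field is cyclic.)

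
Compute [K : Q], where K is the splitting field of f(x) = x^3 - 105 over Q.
[K : Q] = 6

The roots of x^3 - 105 are ∛105, ω∛105, ω^2∛105 where ω = e^(2πi/3) is a primitive cube root of unity, so K = Q(∛105, ω). Now [Q(∛105):Q] = 3 (since 105 is not a perfect cube, x^3 - 105 is irreducible) and [Q(ω):Q] = 2. Both 2 and 3 divide [K:Q], and [K:Q] ≤ 3·2 = 6, so [K:Q] = 6. (Equivalently: Q(∛105) ⊂ R but ω ∉ R, so [K : Q(∛105)] = 2.)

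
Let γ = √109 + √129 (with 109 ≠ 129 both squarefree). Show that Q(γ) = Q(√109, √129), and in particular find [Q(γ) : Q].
[Q(γ) : Q] = 4 (equivalently, Q(γ) = Q(√109, √129))

Obviously Q(γ) ⊆ Q(√109, √129), and [Q(√109, √129):Q] = 4 (since 109, 129 are distinct squarefree integers > 1 with 14061 not a perfect square). To show equality we compute the minimal polynomial of γ. From γ = √109 + √129: γ^2 = 109 + 2√(14061) + 129 = 238 + 2√(14061), so γ^2 - 238 = 2√(14061); squaring, (γ^2 - 238)^2 = 4·14061, i.e. γ^4 - 476γ^2 + 56644 - 56244 = 0, i.e. γ^4 - 476γ^2 + 400 = 0. So γ is a root of x^4 - 476x^2 + 400. This polynomial is irreducible over Q: it has no rational root (each ±√109 ± √129 is irrational), and any factorization into two quadratics over Q would force √(14061) ∈ Q (pairing opposite roots) or √109, √129 ∈ Q (other pairings), all impossible. Hence [Q(γ):Q] = 4 = [Q(√109, √129):Q], so Q(γ) = Q(√109, √129).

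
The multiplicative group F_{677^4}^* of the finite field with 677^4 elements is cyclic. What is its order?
|F_{677^4}^*| = 210065472240

F_{677^4} has 677^4 = 210065472241 elements; its multiplicative group consists of all nonzero elements, so |F_{677^4}^*| = 210065472241 - 1 = 210065472240. (It is cyclic since any finite subgroup of the multiplicative group of a field is cyclic.)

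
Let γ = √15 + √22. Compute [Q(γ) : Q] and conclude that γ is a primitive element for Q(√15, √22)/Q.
[Q(γ) : Q] = 4 (equivalently, Q(γ) = Q(√15, √22))

Obviously Q(γ) ⊆ Q(√15, √22), and [Q(√15, √22):Q] = 4 (since 15, 22 are distinct squarefree integers > 1 with 330 not a perfect square). To show equality we compute the minimal polynomial of γ. From γ = √15 + √22: γ^2 = 15 + 2√(330) + 22 = 37 + 2√(330), so γ^2 - 37 = 2√(330); squaring, (γ^2 - 37)^2 = 4·330, i.e. γ^4 - 74γ^2 + 1369 - 1320 = 0, i.e. γ^4 - 74γ^2 + 49 = 0. So γ is a root of x^4 - 74x^2 + 49. This polynomial is irreducible over Q: it has no rational root (each ±√15 ± √22 is irrational), and any factorization into two quadratics over Q would force √(330) ∈ Q (pairing opposite roots) or √15, √22 ∈ Q (other pairings), all impossible. Hence [Q(γ):Q] = 4 = [Q(√15, √22):Q], so Q(γ) = Q(√15, √22).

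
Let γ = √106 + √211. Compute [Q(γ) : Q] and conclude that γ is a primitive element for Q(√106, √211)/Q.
[Q(γ) : Q] = 4 (equivalently, Q(γ) = Q(√106, √211))

Obviously Q(γ) ⊆ Q(√106, √211), and [Q(√106, √211):Q] = 4 (since 106, 211 are distinct squarefree integers > 1 with 22366 not a perfect square). To show equality we compute the minimal polynomial of γ. From γ = √106 + √211: γ^2 = 106 + 2√(22366) + 211 = 317 + 2√(22366), so γ^2 - 317 = 2√(22366); squaring, (γ^2 - 317)^2 = 4·22366, i.e. γ^4 - 634γ^2 + 100489 - 89464 = 0, i.e. γ^4 - 634γ^2 + 11025 = 0. So γ is a root of x^4 - 634x^2 + 11025. This polynomial is irreducible over Q: it has no rational root (each ±√106 ± √211 is irrational), and any factorization into two quadratics over Q would force √(22366) ∈ Q (pairing opposite roots) or √106, √211 ∈ Q (other pairings), all impossible. Hence [Q(γ):Q] = 4 = [Q(√106, √211):Q], so Q(γ) = Q(√106, √211).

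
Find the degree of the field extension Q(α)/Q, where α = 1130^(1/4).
[Q(α):Q] = 4

α is a root of x^4 - 1130. By Eisenstein's criterion at the prime p = 2 (which divides the constant term 1130 but p^2 = 4 does not, since 1130 is squarefree), x^4 - 1130 is irreducible over Q. Hence [Q(α):Q] = 4.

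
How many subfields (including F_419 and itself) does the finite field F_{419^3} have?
F_{419^3} has 2 subfields

The subfields of F_{p^n} are exactly the fields F_{p^d} for d | n (each is the fixed field of the unique index-d subgroup of Gal(F_{p^n}/F_p) ≅ Z/nZ). The divisors of n = 3 are {1, 3}, giving 2 subfields: F_{419^1}, F_{419^3}.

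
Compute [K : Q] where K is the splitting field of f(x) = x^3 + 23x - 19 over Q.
[K : Q] = 6

By the rational root test, any rational root of the monic integer polynomial f(x) = x^3 + 23x - 19 must be an integer dividing the constant term -19, i.e. one of ±{1, 19}. Evaluating: f(1) = 5, f(-1) = -43, f(19) = 7277, f(-19) = -7315; none is 0, so f has no rational root and is therefore irreducible over Q (a cubic with no linear factor over a field is irreducible). For an irreducible cubic, the Galois group is A_3 or S_3 according as the discriminant disc(f) = -4a^3 - 27b^2 = -4·(23)^3 - 27·(-19)^2 = -58415 is or is not a square in Q. Here disc(f) = -58415 is not a perfect square in Q, so the Galois group of f over Q is not contained in A_3 and must be all of S_3. The splitting field has degree |S_3| = 6 over Q, so [K : Q] = 6.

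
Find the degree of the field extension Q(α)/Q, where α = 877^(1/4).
[Q(α):Q] = 4

α is a root of x^4 - 877. By Eisenstein's criterion at the prime p = 877 (which divides the constant term 877 but p^2 = 769129 does not, since 877 is squarefree), x^4 - 877 is irreducible over Q. Hence [Q(α):Q] = 4.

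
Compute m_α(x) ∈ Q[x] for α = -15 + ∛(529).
m_α(x) = x^3 + 45x^2 + 675x + 2846

Set β = α + 15 = ∛(529), so β^3 = 529. Then (α + 15)^3 - 529 = 0, i.e. α is a root of g(x) = (x + 15)^3 - 529 = x^3 + 45x^2 + 675x + 2846. Since g(x) = h(x + 15) where h(x) = x^3 - 529, and h is irreducible over Q (because 529 is not a perfect cube, so h has no rational root, and a monic cubic with no rational root is irreducible), g is also irreducible (irreducibility is preserved under the substitution x → x + 15). Hence m_α(x) = x^3 + 45x^2 + 675x + 2846.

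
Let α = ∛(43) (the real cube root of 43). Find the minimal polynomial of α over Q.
m_α(x) = x^3 - 43

α satisfies α^3 = 43, so x^3 - 43 annihilates α. By the rational root test, a rational root p/q (in lowest terms) of x^3 - 43 would satisfy p^3 = 43 q^3, forcing q = 1 and p^3 = 43; but 43 is not a perfect cube, contradiction. A monic cubic over Q with no rational root is irreducible (any nontrivial factorization would include a linear factor). Hence x^3 - 43 is the minimal polynomial of α, and in particular [Q(α):Q] = 3.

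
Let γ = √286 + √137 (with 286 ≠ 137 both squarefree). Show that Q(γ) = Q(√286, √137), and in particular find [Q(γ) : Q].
[Q(γ) : Q] = 4 (equivalently, Q(γ) = Q(√286, √137))

Obviously Q(γ) ⊆ Q(√286, √137), and [Q(√286, √137):Q] = 4 (since 286, 137 are distinct squarefree integers > 1 with 39182 not a perfect square). To show equality we compute the minimal polynomial of γ. From γ = √286 + √137: γ^2 = 286 + 2√(39182) + 137 = 423 + 2√(39182), so γ^2 - 423 = 2√(39182); squaring, (γ^2 - 423)^2 = 4·39182, i.e. γ^4 - 846γ^2 + 178929 - 156728 = 0, i.e. γ^4 - 846γ^2 + 22201 = 0. So γ is a root of x^4 - 846x^2 + 22201. This polynomial is irreducible over Q: it has no rational root (each ±√286 ± √137 is irrational), and any factorization into two quadratics over Q would force √(39182) ∈ Q (pairing opposite roots) or √286, √137 ∈ Q (other pairings), all impossible. Hence [Q(γ):Q] = 4 = [Q(√286, √137):Q], so Q(γ) = Q(√286, √137).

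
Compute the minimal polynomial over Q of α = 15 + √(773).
m_α(x) = x^2 - 30x - 548

From α - 15 = √(773), squaring gives (α - 15)^2 = 773, i.e. α^2 - 30α + 225 = 773, so α^2 - 30α - 548 = 0. The discriminant of x^2 - 30x - 548 is (-30)^2 - 4·(-548) = 900 + 2192 = 3092, and 4·(773) is not a perfect square in Q since 773 is squarefree and ≠ 1. Hence x^2 - 30x - 548 is irreducible over Q and is the minimal polynomial of α.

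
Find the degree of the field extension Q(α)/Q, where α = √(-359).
[Q(α):Q] = 2

[Q(α):Q] equals the degree of the minimal polynomial of α. Here α^2 = -359 and x^2 + 359 is irreducible (d = -359 is squarefree, ≠ 1, hence not a square), so deg(m_α) = 2. Thus [Q(α):Q] = 2.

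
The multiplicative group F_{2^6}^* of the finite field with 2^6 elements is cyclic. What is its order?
|F_{2^6}^*| = 63

F_{2^6} has 2^6 = 64 elements; its multiplicative group consists of all nonzero elements, so |F_{2^6}^*| = 64 - 1 = 63. (It is cyclic since any finite subgroup of the multiplicative group of a field is cyclic.)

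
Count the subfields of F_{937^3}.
F_{937^3} has 2 subfields

The subfields of F_{p^n} are exactly the fields F_{p^d} for d | n (each is the fixed field of the unique index-d subgroup of Gal(F_{p^n}/F_p) ≅ Z/nZ). The divisors of n = 3 are {1, 3}, giving 2 subfields: F_{937^1}, F_{937^3}.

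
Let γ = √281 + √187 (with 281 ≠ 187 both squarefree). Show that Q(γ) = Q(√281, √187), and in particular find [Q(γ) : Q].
[Q(γ) : Q] = 4 (equivalently, Q(γ) = Q(√281, √187))

Obviously Q(γ) ⊆ Q(√281, √187), and [Q(√281, √187):Q] = 4 (since 281, 187 are distinct squarefree integers > 1 with 52547 not a perfect square). To show equality we compute the minimal polynomial of γ. From γ = √281 + √187: γ^2 = 281 + 2√(52547) + 187 = 468 + 2√(52547), so γ^2 - 468 = 2√(52547); squaring, (γ^2 - 468)^2 = 4·52547, i.e. γ^4 - 936γ^2 + 219024 - 210188 = 0, i.e. γ^4 - 936γ^2 + 8836 = 0. So γ is a root of x^4 - 936x^2 + 8836. This polynomial is irreducible over Q: it has no rational root (each ±√281 ± √187 is irrational), and any factorization into two quadratics over Q would force √(52547) ∈ Q (pairing opposite roots) or √281, √187 ∈ Q (other pairings), all impossible. Hence [Q(γ):Q] = 4 = [Q(√281, √187):Q], so Q(γ) = Q(√281, √187).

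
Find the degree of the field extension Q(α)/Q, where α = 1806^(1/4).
[Q(α):Q] = 4

α is a root of x^4 - 1806. By Eisenstein's criterion at the prime p = 2 (which divides the constant term 1806 but p^2 = 4 does not, since 1806 is squarefree), x^4 - 1806 is irreducible over Q. Hence [Q(α):Q] = 4.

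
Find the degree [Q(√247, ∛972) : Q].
[Q(√247, ∛972) : Q] = 6

Let L = Q(√247, ∛972). Since Q(√247) ⊂ L and [Q(√247):Q] = 2, the tower law gives 2 | [L:Q]. Likewise Q(∛972) ⊂ L with [Q(∛972):Q] = 3 (because 972 is not a perfect cube), so 3 | [L:Q]. As gcd(2,3) = 1, [L:Q] is divisible by 6. Conversely L is generated over Q by √247 and ∛972, so [L:Q] ≤ 2·3 = 6. Therefore [Q(√247, ∛972) : Q] = 6.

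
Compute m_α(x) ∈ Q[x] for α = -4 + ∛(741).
m_α(x) = x^3 + 12x^2 + 48x - 677

Set β = α + 4 = ∛(741), so β^3 = 741. Then (α + 4)^3 - 741 = 0, i.e. α is a root of g(x) = (x + 4)^3 - 741 = x^3 + 12x^2 + 48x - 677. Since g(x) = h(x + 4) where h(x) = x^3 - 741, and h is irreducible over Q (because 741 is not a perfect cube, so h has no rational root, and a monic cubic with no rational root is irreducible), g is also irreducible (irreducibility is preserved under the substitution x → x + 4). Hence m_α(x) = x^3 + 12x^2 + 48x - 677.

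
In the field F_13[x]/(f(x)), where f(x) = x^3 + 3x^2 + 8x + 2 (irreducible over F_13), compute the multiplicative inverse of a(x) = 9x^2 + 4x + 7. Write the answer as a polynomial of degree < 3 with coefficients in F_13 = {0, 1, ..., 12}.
a(x)^(-1) ≡ 7x^2 + 2x + 2 (mod f(x))

Since f is irreducible over F_13, F_13[x]/(f) is a field and a(x) ≠ 0 has an inverse. Apply the extended Euclidean algorithm to f(x) and a(x) in F_13[x]: f(x) = (3x + 12)·a(x) + (4x + 9);  a(x) = (12x)·(4x + 9) + (7). The last nonzero remainder is the constant 7 = gcd(f, a) in F_13. Back-substituting through the division chain expresses 7 = s(x)·a(x) + t(x)·f(x) with s(x) ≡ 10x^2 + x + 1 (mod f), so (10x^2 + x + 1)·a(x) ≡ 7 (mod f). Multiplying by 7^(-1) ≡ 2 in F_13 gives a(x)^(-1) ≡ 2·(10x^2 + x + 1) ≡ 7x^2 + 2x + 2 (mod f). Check: (9x^2 + 4x + 7)·(7x^2 + 2x + 2) = 11x^4 + 7x^3 + 10x^2 + 9x + 1 ≡ 1 (mod x^3 + 3x^2 + 8x + 2).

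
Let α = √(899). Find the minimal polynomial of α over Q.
m_α(x) = x^2 - 899

α satisfies α^2 - 899 = 0, so x^2 - 899 annihilates α. Since d = 899 is squarefree and ≠ 1, it is not a perfect square in Q, so x^2 - 899 has no rational root and is therefore irreducible over Q (a degree-2 polynomial over a field is irreducible iff it has no root). Hence m_α(x) = x^2 - 899.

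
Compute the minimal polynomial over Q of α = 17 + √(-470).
m_α(x) = x^2 - 34x + 759

From α - 17 = √(-470), squaring gives (α - 17)^2 = -470, i.e. α^2 - 34α + 289 = -470, so α^2 - 34α + 759 = 0. The discriminant of x^2 - 34x + 759 is (-34)^2 - 4·(759) = 1156 - 3036 = -1880, and 4·(-470) is not a perfect square in Q since -470 is squarefree and ≠ 1. Hence x^2 - 34x + 759 is irreducible over Q and is the minimal polynomial of α.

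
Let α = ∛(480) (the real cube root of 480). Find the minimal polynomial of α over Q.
m_α(x) = x^3 - 480

α satisfies α^3 = 480, so x^3 - 480 annihilates α. By the rational root test, a rational root p/q (in lowest terms) of x^3 - 480 would satisfy p^3 = 480 q^3, forcing q = 1 and p^3 = 480; but 480 is not a perfect cube, contradiction. A monic cubic over Q with no rational root is irreducible (any nontrivial factorization would include a linear factor). Hence x^3 - 480 is the minimal polynomial of α, and in particular [Q(α):Q] = 3.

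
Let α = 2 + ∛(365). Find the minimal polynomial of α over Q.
m_α(x) = x^3 - 6x^2 + 12x - 373

Set β = α - 2 = ∛(365), so β^3 = 365. Then (α - 2)^3 - 365 = 0, i.e. α is a root of g(x) = (x - 2)^3 - 365 = x^3 - 6x^2 + 12x - 373. Since g(x) = h(x - 2) where h(x) = x^3 - 365, and h is irreducible over Q (because 365 is not a perfect cube, so h has no rational root, and a monic cubic with no rational root is irreducible), g is also irreducible (irreducibility is preserved under the substitution x → x - 2). Hence m_α(x) = x^3 - 6x^2 + 12x - 373.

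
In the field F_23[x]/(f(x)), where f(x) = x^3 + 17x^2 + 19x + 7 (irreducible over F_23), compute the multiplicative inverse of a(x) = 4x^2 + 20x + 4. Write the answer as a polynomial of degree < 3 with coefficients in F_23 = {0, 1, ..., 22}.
a(x)^(-1) ≡ 8x^2 + 8x + 11 (mod f(x))

Since f is irreducible over F_23, F_23[x]/(f) is a field and a(x) ≠ 0 has an inverse. Apply the extended Euclidean algorithm to f(x) and a(x) in F_23[x]: f(x) = (6x + 3)·a(x) + (4x + 18);  a(x) = (x + 12)·(4x + 18) + (18). The last nonzero remainder is the constant 18 = gcd(f, a) in F_23. Back-substituting through the division chain expresses 18 = s(x)·a(x) + t(x)·f(x) with s(x) ≡ 6x^2 + 6x + 14 (mod f), so (6x^2 + 6x + 14)·a(x) ≡ 18 (mod f). Multiplying by 18^(-1) ≡ 9 in F_23 gives a(x)^(-1) ≡ 9·(6x^2 + 6x + 14) ≡ 8x^2 + 8x + 11 (mod f). Check: (4x^2 + 20x + 4)·(8x^2 + 8x + 11) = 9x^4 + 8x^3 + 6x^2 + 22x + 21 ≡ 1 (mod x^3 + 17x^2 + 19x + 7).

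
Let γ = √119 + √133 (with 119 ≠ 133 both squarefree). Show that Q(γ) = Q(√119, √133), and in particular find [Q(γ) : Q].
[Q(γ) : Q] = 4 (equivalently, Q(γ) = Q(√119, √133))

Obviously Q(γ) ⊆ Q(√119, √133), and [Q(√119, √133):Q] = 4 (since 119, 133 are distinct squarefree integers > 1 with 15827 not a perfect square). To show equality we compute the minimal polynomial of γ. From γ = √119 + √133: γ^2 = 119 + 2√(15827) + 133 = 252 + 2√(15827), so γ^2 - 252 = 2√(15827); squaring, (γ^2 - 252)^2 = 4·15827, i.e. γ^4 - 504γ^2 + 63504 - 63308 = 0, i.e. γ^4 - 504γ^2 + 196 = 0. So γ is a root of x^4 - 504x^2 + 196. This polynomial is irreducible over Q: it has no rational root (each ±√119 ± √133 is irrational), and any factorization into two quadratics over Q would force √(15827) ∈ Q (pairing opposite roots) or √119, √133 ∈ Q (other pairings), all impossible. Hence [Q(γ):Q] = 4 = [Q(√119, √133):Q], so Q(γ) = Q(√119, √133).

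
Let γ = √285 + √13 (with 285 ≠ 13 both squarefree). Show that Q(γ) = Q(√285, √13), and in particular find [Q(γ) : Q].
[Q(γ) : Q] = 4 (equivalently, Q(γ) = Q(√285, √13))

Obviously Q(γ) ⊆ Q(√285, √13), and [Q(√285, √13):Q] = 4 (since 285, 13 are distinct squarefree integers > 1 with 3705 not a perfect square). To show equality we compute the minimal polynomial of γ. From γ = √285 + √13: γ^2 = 285 + 2√(3705) + 13 = 298 + 2√(3705), so γ^2 - 298 = 2√(3705); squaring, (γ^2 - 298)^2 = 4·3705, i.e. γ^4 - 596γ^2 + 88804 - 14820 = 0, i.e. γ^4 - 596γ^2 + 73984 = 0. So γ is a root of x^4 - 596x^2 + 73984. This polynomial is irreducible over Q: it has no rational root (each ±√285 ± √13 is irrational), and any factorization into two quadratics over Q would force √(3705) ∈ Q (pairing opposite roots) or √285, √13 ∈ Q (other pairings), all impossible. Hence [Q(γ):Q] = 4 = [Q(√285, √13):Q], so Q(γ) = Q(√285, √13).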